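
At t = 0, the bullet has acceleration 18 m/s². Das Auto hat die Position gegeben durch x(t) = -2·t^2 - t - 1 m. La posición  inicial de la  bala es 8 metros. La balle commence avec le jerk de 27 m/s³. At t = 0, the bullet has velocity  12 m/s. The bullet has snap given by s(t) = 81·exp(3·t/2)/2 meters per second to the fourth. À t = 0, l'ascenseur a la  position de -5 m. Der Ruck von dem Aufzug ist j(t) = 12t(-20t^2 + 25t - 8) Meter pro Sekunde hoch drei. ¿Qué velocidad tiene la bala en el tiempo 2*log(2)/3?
Debemos encontrar la antiderivada de nuestra ecuación del snap s(t) = 81·exp(3·t/2)/2 3 veces. La integral del snap, con j(0) = 27, da la sacudida: j(t) = 27·exp(3·t/2). La antiderivada de la sacudida, con a(0) = 18, da la aceleración: a(t) = 18·exp(3·t/2). La antiderivada de la aceleración es la velocidad. Usando v(0) = 12, obtenemos v(t) = 12·exp(3·t/2). De la ecuación de la velocidad v(t) = 12·exp(3·t/2), sustituimos t = 2*log(2)/3 para obtener v = 24.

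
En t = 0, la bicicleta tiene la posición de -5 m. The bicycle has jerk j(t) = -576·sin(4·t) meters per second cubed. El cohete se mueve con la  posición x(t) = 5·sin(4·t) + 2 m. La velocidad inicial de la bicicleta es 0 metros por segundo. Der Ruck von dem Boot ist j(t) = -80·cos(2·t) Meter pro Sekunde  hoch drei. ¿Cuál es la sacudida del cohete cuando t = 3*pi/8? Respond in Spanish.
Debemos derivar nuestra ecuación de la posición x(t) = 5·sin(4·t) + 2 3 veces. Derivando la posición, obtenemos la velocidad: v(t) = 20·cos(4·t). Tomando d/dt de v(t), encontramos a(t) = -80·sin(4·t). La derivada de la aceleración da la sacudida: j(t) = -320·cos(4·t). Tenemos la sacudida j(t) = -320·cos(4·t). Sustituyendo t = 3*pi/8: j(3*pi/8) = 0.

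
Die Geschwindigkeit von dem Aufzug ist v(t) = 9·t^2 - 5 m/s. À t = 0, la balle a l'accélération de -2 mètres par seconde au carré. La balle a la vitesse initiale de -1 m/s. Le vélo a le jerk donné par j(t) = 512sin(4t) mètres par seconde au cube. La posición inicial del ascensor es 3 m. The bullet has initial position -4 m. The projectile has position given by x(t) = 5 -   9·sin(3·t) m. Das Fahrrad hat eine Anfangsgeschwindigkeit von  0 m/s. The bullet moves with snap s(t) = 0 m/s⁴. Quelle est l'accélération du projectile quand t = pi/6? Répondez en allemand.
Wir müssen unsere Gleichung für die Position x(t) = 5 - 9·sin(3·t) 2-mal ableiten. Mit d/dt von x(t) finden wir v(t) = -27·cos(3·t). Durch Ableiten von der Geschwindigkeit erhalten wir die Beschleunigung: a(t) = 81·sin(3·t). Mit a(t) = 81·sin(3·t) und Einsetzen von t = pi/6, finden wir a = 81.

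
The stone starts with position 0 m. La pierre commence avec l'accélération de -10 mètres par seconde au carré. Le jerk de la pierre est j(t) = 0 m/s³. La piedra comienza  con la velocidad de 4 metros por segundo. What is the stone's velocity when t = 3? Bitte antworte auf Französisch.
Nous devons trouver l'intégrale de notre équation du jerk j(t) = 0 2 fois. En prenant ∫j(t)dt et en appliquant a(0) = -10, nous trouvons a(t) = -10. En prenant ∫a(t)dt et en appliquant v(0) = 4, nous trouvons v(t) = 4 - 10·t. En utilisant v(t) = 4 - 10·t et en substituant t = 3, nous trouvons v = -26.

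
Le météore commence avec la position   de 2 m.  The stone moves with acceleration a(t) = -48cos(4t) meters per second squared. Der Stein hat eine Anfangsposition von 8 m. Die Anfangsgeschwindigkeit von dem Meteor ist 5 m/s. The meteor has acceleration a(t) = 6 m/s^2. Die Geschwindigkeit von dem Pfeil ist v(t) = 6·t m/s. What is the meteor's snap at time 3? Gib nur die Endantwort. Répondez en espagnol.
En t = 3, s = 0.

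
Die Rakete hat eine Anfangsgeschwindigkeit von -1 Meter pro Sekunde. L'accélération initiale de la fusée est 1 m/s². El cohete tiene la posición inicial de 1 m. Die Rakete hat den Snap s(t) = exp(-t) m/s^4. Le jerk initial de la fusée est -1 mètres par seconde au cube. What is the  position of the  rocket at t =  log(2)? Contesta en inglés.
We need to integrate our snap equation s(t) = exp(-t) 4 times. The integral of snap, with j(0) = -1, gives jerk: j(t) = -exp(-t). Finding the antiderivative of j(t) and using a(0) = 1: a(t) = exp(-t). The integral of acceleration, with v(0) = -1, gives velocity: v(t) = -exp(-t). The integral of velocity is position. Using x(0) = 1, we get x(t) = exp(-t). We have position x(t) = exp(-t). Substituting t = log(2): x(log(2)) = 1/2.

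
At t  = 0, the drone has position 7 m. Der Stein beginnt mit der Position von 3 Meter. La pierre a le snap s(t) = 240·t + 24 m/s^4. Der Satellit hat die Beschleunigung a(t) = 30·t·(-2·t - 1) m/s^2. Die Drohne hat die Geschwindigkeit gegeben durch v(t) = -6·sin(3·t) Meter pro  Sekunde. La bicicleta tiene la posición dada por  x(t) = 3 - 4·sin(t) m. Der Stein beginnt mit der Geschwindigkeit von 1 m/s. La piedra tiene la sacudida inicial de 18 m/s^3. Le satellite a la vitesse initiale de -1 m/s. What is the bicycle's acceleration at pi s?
To solve this, we need to take 2 derivatives of our position equation x(t) = 3 - 4·sin(t). The derivative of position gives velocity: v(t) = -4·cos(t). The derivative of velocity gives acceleration: a(t) = 4·sin(t). Using a(t) = 4·sin(t) and substituting t = pi, we find a = 0.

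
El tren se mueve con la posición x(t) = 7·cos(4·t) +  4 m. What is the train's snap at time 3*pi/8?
To solve this, we need to take 4 derivatives of our position equation x(t) = 7·cos(4·t) + 4. The derivative of position gives velocity: v(t) = -28·sin(4·t). Differentiating velocity, we get acceleration: a(t) = -112·cos(4·t). Taking d/dt of a(t), we find j(t) = 448·sin(4·t). The derivative of jerk gives snap: s(t) = 1792·cos(4·t). From the given snap equation s(t) = 1792·cos(4·t), we substitute t = 3*pi/8 to get s = 0.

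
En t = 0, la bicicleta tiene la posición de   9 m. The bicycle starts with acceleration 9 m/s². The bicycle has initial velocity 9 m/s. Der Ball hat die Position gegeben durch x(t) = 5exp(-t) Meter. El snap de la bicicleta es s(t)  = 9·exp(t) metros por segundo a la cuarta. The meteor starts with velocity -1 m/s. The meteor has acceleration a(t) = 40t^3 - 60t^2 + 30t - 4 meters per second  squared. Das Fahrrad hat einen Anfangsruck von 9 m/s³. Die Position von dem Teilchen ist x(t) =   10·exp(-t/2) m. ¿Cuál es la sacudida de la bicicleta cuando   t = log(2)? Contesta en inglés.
To find the answer, we compute 1 antiderivative of s(t) = 9·exp(t). Finding the antiderivative of s(t) and using j(0) = 9: j(t) = 9·exp(t). We have jerk j(t) = 9·exp(t). Substituting t = log(2): j(log(2)) = 18.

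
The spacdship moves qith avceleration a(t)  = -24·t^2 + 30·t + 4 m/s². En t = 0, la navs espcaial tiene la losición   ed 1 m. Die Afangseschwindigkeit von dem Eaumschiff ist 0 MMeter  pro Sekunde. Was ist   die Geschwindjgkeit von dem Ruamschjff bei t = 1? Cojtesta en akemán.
Wir müssen das Integral unserer Gleichung für die Beschleunigung a(t) = -24·t^2 + 30·t + 4 1-mal finden. Das Integral von der Beschleunigung, mit v(0) = 0, ergibt die Geschwindigkeit: v(t) = t·(-8·t^2 + 15·t + 4). Aus der Gleichung für die Geschwindigkeit v(t) = t·(-8·t^2 + 15·t + 4), setzen wir t = 1 ein und erhalten v = 11.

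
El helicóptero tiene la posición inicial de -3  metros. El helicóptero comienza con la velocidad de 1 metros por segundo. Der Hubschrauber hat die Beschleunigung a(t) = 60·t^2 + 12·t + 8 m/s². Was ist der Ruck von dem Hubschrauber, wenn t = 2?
Um dies zu lösen, müssen wir 1 Ableitung unserer Gleichung für die Beschleunigung a(t) = 60·t^2 + 12·t + 8 nehmen. Durch Ableiten von der Beschleunigung erhalten wir den Ruck: j(t) = 120·t + 12. Wir haben den Ruck j(t) = 120·t + 12. Durch Einsetzen von t = 2: j(2) = 252.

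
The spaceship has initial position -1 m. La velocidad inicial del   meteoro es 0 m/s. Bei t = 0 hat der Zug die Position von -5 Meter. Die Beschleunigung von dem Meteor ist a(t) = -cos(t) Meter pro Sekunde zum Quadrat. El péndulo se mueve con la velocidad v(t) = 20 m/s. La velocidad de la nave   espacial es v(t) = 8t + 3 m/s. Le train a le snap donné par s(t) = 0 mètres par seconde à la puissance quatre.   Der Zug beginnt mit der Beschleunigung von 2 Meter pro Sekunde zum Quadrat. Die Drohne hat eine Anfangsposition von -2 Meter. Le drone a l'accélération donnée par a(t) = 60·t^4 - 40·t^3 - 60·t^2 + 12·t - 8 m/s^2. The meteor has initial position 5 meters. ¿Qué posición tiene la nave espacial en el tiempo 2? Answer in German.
Ausgehend von der Geschwindigkeit v(t) = 8·t + 3, nehmen wir 1 Integral. Durch Integration von der Geschwindigkeit und Verwendung der Anfangsbedingung x(0) = -1, erhalten wir x(t) = 4·t^2 + 3·t - 1. Mit x(t) = 4·t^2 + 3·t - 1 und Einsetzen von t = 2, finden wir x = 21.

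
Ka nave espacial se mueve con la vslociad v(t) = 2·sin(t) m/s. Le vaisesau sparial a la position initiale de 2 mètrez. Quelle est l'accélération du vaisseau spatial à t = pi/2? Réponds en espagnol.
Partiendo de la velocidad v(t) = 2·sin(t), tomamos 1 derivada. Tomando d/dt de v(t), encontramos a(t) = 2·cos(t). Tenemos la aceleración a(t) = 2·cos(t). Sustituyendo t = pi/2: a(pi/2) = 0.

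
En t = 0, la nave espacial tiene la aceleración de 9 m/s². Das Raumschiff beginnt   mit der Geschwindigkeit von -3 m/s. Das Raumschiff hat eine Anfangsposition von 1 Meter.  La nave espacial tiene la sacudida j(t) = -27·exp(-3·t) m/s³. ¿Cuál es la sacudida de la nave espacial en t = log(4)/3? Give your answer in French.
Nous avons le jerk j(t) = -27·exp(-3·t). En substituant t = log(4)/3: j(log(4)/3) = -27/4.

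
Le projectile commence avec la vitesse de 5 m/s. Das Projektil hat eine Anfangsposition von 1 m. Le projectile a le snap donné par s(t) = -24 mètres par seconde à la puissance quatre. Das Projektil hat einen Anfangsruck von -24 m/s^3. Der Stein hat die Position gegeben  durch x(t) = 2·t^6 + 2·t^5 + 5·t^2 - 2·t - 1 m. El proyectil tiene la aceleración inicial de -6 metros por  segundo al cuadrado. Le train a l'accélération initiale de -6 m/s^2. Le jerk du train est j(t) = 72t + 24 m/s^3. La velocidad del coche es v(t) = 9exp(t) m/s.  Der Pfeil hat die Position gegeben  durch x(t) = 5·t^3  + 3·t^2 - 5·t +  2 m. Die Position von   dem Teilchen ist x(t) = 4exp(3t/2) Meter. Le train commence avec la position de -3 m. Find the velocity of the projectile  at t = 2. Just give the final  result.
v(2) = -87.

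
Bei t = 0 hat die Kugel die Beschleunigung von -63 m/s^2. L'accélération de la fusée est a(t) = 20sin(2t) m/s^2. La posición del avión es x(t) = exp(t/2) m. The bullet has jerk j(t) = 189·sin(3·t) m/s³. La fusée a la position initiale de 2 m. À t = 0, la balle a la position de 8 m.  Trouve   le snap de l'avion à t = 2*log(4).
Pour résoudre ceci, nous devons prendre 4 dérivées de notre équation de la position x(t) = exp(t/2). En prenant d/dt de x(t), nous trouvons v(t) = exp(t/2)/2. La dérivée de la vitesse donne l'accélération: a(t) = exp(t/2)/4. En dérivant l'accélération, nous obtenons le jerk: j(t) = exp(t/2)/8. En dérivant le jerk, nous obtenons le snap: s(t) = exp(t/2)/16. Nous avons le snap s(t) = exp(t/2)/16. En substituant t = 2*log(4): s(2*log(4)) = 1/4.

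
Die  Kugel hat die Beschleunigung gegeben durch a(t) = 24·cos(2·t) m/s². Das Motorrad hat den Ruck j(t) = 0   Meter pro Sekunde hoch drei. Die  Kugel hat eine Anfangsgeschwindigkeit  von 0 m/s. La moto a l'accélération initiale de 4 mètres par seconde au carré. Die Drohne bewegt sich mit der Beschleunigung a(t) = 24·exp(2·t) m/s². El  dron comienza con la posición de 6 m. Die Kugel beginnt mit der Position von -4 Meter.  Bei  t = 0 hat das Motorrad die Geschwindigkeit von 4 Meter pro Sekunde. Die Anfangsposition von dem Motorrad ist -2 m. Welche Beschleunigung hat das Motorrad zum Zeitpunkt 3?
Wir müssen unsere Gleichung für den Ruck j(t) = 0 1-mal integrieren. Das Integral von dem Ruck ist die Beschleunigung. Mit a(0) = 4 erhalten wir a(t) = 4. Aus der Gleichung für die Beschleunigung a(t) = 4, setzen wir t = 3 ein und erhalten a = 4.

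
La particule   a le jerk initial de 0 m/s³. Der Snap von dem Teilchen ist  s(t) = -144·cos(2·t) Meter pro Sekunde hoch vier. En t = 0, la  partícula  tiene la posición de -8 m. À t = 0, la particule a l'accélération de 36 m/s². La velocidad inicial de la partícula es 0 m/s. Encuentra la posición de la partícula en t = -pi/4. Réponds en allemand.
Um dies zu lösen, müssen wir 4 Integrale unserer Gleichung für den Snap s(t) = -144·cos(2·t) finden. Mit ∫s(t)dt und Anwendung von j(0) = 0, finden wir j(t) = -72·sin(2·t). Das Integral von dem Ruck ist die Beschleunigung. Mit a(0) = 36 erhalten wir a(t) = 36·cos(2·t). Mit ∫a(t)dt und Anwendung von v(0) = 0, finden wir v(t) = 18·sin(2·t). Durch Integration von der Geschwindigkeit und Verwendung der Anfangsbedingung x(0) = -8, erhalten wir x(t) = 1 - 9·cos(2·t). Mit x(t) = 1 - 9·cos(2·t) und Einsetzen von t = -pi/4, finden wir x = 1.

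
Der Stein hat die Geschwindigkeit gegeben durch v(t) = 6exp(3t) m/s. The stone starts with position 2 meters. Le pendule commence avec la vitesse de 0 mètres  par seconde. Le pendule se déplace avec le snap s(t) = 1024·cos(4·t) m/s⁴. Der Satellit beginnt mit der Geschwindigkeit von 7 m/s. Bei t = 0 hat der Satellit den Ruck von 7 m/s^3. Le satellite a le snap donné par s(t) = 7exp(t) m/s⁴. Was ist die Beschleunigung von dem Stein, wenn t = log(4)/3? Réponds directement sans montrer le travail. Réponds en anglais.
a(log(4)/3) = 72.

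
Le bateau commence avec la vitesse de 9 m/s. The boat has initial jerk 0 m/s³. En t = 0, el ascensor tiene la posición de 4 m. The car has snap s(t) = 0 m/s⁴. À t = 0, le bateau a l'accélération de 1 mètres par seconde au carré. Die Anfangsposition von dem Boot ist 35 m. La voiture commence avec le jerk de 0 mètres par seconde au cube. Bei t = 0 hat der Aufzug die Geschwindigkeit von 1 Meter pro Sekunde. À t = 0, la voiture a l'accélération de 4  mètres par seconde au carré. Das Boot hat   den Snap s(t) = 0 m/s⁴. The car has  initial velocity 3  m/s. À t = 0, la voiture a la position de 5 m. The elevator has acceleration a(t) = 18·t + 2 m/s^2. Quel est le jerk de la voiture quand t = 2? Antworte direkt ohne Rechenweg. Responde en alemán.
Bei t = 2, j = 0.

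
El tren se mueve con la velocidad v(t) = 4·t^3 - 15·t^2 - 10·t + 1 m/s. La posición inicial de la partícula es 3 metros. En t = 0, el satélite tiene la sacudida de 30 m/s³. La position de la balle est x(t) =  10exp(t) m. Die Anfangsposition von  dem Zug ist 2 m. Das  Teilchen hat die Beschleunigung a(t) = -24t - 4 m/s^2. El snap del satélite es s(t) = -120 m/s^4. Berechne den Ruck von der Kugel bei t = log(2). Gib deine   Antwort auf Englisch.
To solve this, we need to take 3 derivatives of our position equation x(t) = 10·exp(t). The derivative of position gives velocity: v(t) = 10·exp(t). Differentiating velocity, we get acceleration: a(t) = 10·exp(t). Differentiating acceleration, we get jerk: j(t) = 10·exp(t). We have jerk j(t) = 10·exp(t). Substituting t = log(2): j(log(2)) = 20.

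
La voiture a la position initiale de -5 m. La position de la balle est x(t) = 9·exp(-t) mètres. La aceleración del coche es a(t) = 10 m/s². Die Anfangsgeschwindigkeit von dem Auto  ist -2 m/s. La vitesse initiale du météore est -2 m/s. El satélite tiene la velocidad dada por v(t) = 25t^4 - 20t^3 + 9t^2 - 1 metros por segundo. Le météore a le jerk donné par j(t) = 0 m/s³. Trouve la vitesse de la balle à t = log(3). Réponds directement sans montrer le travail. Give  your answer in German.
Die Antwort ist -3.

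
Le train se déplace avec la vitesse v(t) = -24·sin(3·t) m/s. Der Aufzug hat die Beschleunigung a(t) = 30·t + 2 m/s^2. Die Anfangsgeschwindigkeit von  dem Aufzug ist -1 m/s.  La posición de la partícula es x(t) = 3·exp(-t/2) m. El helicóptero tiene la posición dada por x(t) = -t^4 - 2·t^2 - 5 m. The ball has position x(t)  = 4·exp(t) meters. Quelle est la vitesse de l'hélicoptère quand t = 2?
Pour résoudre ceci, nous devons prendre 1 dérivée de notre équation de la position x(t) = -t^4 - 2·t^2 - 5. En prenant d/dt de x(t), nous trouvons v(t) = -4·t^3 - 4·t. Nous avons la vitesse v(t) = -4·t^3 - 4·t. En substituant t = 2: v(2) = -40.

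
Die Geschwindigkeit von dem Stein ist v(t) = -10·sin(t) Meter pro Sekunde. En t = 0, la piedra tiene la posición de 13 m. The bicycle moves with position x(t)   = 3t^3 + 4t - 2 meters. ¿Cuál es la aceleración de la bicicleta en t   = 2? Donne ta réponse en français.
Pour résoudre ceci, nous devons prendre 2 dérivées de notre équation de la position x(t) = 3·t^3 + 4·t - 2. En dérivant la position, nous obtenons la vitesse: v(t) = 9·t^2 + 4. La dérivée de la vitesse donne l'accélération: a(t) = 18·t. Nous avons l'accélération a(t) = 18·t. En substituant t = 2: a(2) = 36.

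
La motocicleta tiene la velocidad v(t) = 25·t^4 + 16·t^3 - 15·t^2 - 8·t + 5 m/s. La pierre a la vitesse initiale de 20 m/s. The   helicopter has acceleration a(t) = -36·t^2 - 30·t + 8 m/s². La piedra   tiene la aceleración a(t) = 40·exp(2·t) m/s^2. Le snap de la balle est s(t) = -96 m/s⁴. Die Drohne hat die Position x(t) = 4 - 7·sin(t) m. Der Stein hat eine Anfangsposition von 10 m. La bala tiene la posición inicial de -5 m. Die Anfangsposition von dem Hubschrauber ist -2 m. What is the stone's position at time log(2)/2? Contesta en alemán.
Wir müssen unsere Gleichung für die Beschleunigung a(t) = 40·exp(2·t) 2-mal integrieren. Mit ∫a(t)dt und Anwendung von v(0) = 20, finden wir v(t) = 20·exp(2·t). Mit ∫v(t)dt und Anwendung von x(0) = 10, finden wir x(t) = 10·exp(2·t). Wir haben die Position x(t) = 10·exp(2·t). Durch Einsetzen von t = log(2)/2: x(log(2)/2) = 20.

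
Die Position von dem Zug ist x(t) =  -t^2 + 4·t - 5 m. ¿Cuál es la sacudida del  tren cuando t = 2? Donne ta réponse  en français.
Pour résoudre ceci, nous devons prendre 3 dérivées de notre équation de la position x(t) = -t^2 + 4·t - 5. En prenant d/dt de x(t), nous trouvons v(t) = 4 - 2·t. La dérivée de la vitesse donne l'accélération: a(t) = -2. En dérivant l'accélération, nous obtenons le jerk: j(t) = 0. Nous avons le jerk j(t) = 0. En substituant t = 2: j(2) = 0.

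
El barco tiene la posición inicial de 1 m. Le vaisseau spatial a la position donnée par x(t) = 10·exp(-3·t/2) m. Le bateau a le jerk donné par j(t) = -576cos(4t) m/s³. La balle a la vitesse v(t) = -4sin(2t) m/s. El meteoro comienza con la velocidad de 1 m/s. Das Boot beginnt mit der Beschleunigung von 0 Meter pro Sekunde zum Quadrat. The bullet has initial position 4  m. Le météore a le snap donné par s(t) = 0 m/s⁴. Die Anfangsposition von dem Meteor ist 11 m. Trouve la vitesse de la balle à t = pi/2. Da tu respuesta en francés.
Nous avons la vitesse v(t) = -4·sin(2·t). En substituant t = pi/2: v(pi/2) = 0.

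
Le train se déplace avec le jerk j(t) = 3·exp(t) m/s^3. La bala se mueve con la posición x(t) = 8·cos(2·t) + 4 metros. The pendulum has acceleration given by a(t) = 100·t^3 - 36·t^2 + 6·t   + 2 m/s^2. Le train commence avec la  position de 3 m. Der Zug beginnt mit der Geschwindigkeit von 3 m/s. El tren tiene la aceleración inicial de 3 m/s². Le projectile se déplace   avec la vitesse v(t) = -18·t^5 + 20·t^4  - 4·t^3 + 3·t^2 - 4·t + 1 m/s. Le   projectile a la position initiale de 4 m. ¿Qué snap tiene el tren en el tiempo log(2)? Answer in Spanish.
Debemos derivar nuestra ecuación de la sacudida j(t) = 3·exp(t) 1 vez. Tomando d/dt de j(t), encontramos s(t) = 3·exp(t). De la ecuación del snap s(t) = 3·exp(t), sustituimos t = log(2) para obtener s = 6.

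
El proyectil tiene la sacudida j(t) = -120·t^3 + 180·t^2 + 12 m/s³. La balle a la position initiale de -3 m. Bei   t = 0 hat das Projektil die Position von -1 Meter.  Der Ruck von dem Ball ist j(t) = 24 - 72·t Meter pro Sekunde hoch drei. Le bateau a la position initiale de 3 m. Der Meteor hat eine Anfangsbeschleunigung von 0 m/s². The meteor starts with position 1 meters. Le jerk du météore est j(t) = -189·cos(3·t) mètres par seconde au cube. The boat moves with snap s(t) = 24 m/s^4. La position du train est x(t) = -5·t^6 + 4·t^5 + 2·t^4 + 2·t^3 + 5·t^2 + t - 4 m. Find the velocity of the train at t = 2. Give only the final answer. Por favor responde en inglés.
The answer is -531.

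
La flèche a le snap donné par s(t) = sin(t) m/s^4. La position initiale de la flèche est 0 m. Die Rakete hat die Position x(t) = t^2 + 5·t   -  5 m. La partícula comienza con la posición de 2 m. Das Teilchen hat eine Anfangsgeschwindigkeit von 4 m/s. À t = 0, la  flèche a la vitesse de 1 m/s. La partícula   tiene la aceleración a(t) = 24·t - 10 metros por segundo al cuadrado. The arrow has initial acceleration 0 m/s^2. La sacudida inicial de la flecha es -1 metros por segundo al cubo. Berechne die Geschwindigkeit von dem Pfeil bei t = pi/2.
Um dies zu lösen, müssen wir 3 Stammfunktionen unserer Gleichung für den Snap s(t) = sin(t) finden. Die Stammfunktion von dem Snap, mit j(0) = -1, ergibt den Ruck: j(t) = -cos(t). Mit ∫j(t)dt und Anwendung von a(0) = 0, finden wir a(t) = -sin(t). Durch Integration von der Beschleunigung und Verwendung der Anfangsbedingung v(0) = 1, erhalten wir v(t) = cos(t). Aus der Gleichung für die Geschwindigkeit v(t) = cos(t), setzen wir t = pi/2 ein und erhalten v = 0.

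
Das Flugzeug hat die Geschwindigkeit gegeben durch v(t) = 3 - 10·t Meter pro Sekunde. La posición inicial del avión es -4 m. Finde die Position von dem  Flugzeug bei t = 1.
Ausgehend von der Geschwindigkeit v(t) = 3 - 10·t, nehmen wir 1 Stammfunktion. Das Integral von der Geschwindigkeit, mit x(0) = -4, ergibt die Position: x(t) = -5·t^2 + 3·t - 4. Mit x(t) = -5·t^2 + 3·t - 4 und Einsetzen von t = 1, finden wir x = -6.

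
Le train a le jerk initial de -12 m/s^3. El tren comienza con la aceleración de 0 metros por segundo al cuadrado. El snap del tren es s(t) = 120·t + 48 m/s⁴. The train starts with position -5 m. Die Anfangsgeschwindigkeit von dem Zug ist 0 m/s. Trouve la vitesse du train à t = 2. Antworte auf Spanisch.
Debemos encontrar la integral de nuestra ecuación del snap s(t) = 120·t + 48 3 veces. Tomando ∫s(t)dt y aplicando j(0) = -12, encontramos j(t) = 60·t^2 + 48·t - 12. La integral de la sacudida es la aceleración. Usando a(0) = 0, obtenemos a(t) = 4·t·(5·t^2 + 6·t - 3). Tomando ∫a(t)dt y aplicando v(0) = 0, encontramos v(t) = t^2·(5·t^2 + 8·t - 6). Usando v(t) = t^2·(5·t^2 + 8·t - 6) y sustituyendo t = 2, encontramos v = 120.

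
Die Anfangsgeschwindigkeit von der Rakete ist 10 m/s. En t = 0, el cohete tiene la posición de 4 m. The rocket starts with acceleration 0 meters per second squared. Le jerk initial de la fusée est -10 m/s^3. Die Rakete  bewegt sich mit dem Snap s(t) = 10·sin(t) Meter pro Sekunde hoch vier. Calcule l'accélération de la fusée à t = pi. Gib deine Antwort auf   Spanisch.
Necesitamos integrar nuestra ecuación del snap s(t) = 10·sin(t) 2 veces. Tomando ∫s(t)dt y aplicando j(0) = -10, encontramos j(t) = -10·cos(t). La integral de la sacudida, con a(0) = 0, da la aceleración: a(t) = -10·sin(t). De la ecuación de la aceleración a(t) = -10·sin(t), sustituimos t = pi para obtener a = 0.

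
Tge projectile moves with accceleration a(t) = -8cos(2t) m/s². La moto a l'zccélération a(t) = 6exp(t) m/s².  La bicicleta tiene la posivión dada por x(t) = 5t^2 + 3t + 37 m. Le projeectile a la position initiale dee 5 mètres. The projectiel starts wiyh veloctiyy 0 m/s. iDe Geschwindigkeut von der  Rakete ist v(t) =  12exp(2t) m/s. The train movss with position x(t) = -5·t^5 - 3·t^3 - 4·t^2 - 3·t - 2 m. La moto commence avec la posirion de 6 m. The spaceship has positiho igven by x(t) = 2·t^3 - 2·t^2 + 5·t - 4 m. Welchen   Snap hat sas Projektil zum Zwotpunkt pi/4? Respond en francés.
Pour résoudre ceci, nous devons prendre 2 dérivées de notre équation de l'accélération a(t) = -8·cos(2·t). En dérivant l'accélération, nous obtenons le jerk: j(t) = 16·sin(2·t). En dérivant le jerk, nous obtenons le snap: s(t) = 32·cos(2·t). De l'équation du snap s(t) = 32·cos(2·t), nous substituons t = pi/4 pour obtenir s = 0.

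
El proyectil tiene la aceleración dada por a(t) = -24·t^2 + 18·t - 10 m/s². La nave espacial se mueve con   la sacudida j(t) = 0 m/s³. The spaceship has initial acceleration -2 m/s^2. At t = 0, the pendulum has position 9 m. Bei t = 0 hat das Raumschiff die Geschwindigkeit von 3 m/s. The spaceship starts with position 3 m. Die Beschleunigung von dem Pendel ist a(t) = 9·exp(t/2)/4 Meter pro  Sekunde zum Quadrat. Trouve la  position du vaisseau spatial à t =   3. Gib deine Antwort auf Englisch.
We must find the integral of our jerk equation j(t) = 0 3 times. Integrating jerk and using the initial condition a(0) = -2, we get a(t) = -2. The antiderivative of acceleration, with v(0) = 3, gives velocity: v(t) = 3 - 2·t. Taking ∫v(t)dt and applying x(0) = 3, we find x(t) = -t^2 + 3·t + 3. Using x(t) = -t^2 + 3·t + 3 and substituting t = 3, we find x = 3.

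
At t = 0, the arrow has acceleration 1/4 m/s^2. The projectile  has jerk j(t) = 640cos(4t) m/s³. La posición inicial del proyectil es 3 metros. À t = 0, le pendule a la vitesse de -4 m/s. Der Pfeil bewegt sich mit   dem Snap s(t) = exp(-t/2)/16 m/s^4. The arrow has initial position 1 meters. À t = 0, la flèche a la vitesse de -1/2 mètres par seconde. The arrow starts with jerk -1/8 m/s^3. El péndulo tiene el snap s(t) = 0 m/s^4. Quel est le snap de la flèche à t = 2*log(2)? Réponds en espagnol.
Usando s(t) = exp(-t/2)/16 y sustituyendo t = 2*log(2), encontramos s = 1/32.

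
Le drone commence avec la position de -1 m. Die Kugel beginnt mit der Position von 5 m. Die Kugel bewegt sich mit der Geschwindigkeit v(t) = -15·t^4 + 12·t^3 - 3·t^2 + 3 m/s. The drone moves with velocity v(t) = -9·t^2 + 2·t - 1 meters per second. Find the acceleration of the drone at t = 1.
Starting from velocity v(t) = -9·t^2 + 2·t - 1, we take 1 derivative. Taking d/dt of v(t), we find a(t) = 2 - 18·t. We have acceleration a(t) = 2 - 18·t. Substituting t = 1: a(1) = -16.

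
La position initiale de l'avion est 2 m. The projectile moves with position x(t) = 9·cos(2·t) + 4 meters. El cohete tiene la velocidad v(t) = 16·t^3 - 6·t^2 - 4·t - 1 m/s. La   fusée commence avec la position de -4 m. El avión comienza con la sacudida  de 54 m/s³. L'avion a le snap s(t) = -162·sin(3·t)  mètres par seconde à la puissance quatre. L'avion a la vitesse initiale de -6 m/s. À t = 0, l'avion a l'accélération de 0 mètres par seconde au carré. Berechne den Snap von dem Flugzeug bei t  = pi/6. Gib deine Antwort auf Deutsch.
Wir haben den Snap s(t) = -162·sin(3·t). Durch Einsetzen von t = pi/6: s(pi/6) = -162.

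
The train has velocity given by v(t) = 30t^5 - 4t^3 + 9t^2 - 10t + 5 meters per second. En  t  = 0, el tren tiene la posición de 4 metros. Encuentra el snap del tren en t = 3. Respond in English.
To solve this, we need to take 3 derivatives of our velocity equation v(t) = 30·t^5 - 4·t^3 + 9·t^2 - 10·t + 5. Taking d/dt of v(t), we find a(t) = 150·t^4 - 12·t^2 + 18·t - 10. Taking d/dt of a(t), we find j(t) = 600·t^3 - 24·t + 18. Differentiating jerk, we get snap: s(t) = 1800·t^2 - 24. From the given snap equation s(t) = 1800·t^2 - 24, we substitute t = 3 to get s = 16176.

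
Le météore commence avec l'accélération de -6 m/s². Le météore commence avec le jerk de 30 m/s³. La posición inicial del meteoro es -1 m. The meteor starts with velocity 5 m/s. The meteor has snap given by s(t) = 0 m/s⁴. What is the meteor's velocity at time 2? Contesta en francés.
Nous devons intégrer notre équation du snap s(t) = 0 3 fois. En intégrant le snap et en utilisant la condition initiale j(0) = 30, nous obtenons j(t) = 30. En prenant ∫j(t)dt et en appliquant a(0) = -6, nous trouvons a(t) = 30·t - 6. En prenant ∫a(t)dt et en appliquant v(0) = 5, nous trouvons v(t) = 15·t^2 - 6·t + 5. Nous avons la vitesse v(t) = 15·t^2 - 6·t + 5. En substituant t = 2: v(2) = 53.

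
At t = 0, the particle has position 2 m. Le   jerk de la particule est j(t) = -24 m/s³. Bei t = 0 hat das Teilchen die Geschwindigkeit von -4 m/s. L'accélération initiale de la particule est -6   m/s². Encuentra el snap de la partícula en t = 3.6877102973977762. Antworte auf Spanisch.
Debemos derivar nuestra ecuación de la sacudida j(t) = -24 1 vez. La derivada de la sacudida da el snap: s(t) = 0. Tenemos el snap s(t) = 0. Sustituyendo t = 3.6877102973977762: s(3.6877102973977762) = 0.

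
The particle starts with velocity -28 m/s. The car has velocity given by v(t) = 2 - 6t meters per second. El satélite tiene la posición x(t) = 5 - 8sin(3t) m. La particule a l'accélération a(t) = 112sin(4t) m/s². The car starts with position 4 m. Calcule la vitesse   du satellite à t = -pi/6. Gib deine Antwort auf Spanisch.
Debemos derivar nuestra ecuación de la posición x(t) = 5 - 8·sin(3·t) 1 vez. La derivada de la posición da la velocidad: v(t) = -24·cos(3·t). Tenemos la velocidad v(t) = -24·cos(3·t). Sustituyendo t = -pi/6: v(-pi/6) = 0.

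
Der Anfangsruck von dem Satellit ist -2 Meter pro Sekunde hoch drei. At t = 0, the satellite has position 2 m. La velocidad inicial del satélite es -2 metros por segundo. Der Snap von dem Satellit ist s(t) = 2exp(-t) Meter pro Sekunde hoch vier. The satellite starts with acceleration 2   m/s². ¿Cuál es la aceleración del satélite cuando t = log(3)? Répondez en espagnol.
Debemos encontrar la antiderivada de nuestra ecuación del snap s(t) = 2·exp(-t) 2 veces. Integrando el snap y usando la condición inicial j(0) = -2, obtenemos j(t) = -2·exp(-t). La antiderivada de la sacudida es la aceleración. Usando a(0) = 2, obtenemos a(t) = 2·exp(-t). Tenemos la aceleración a(t) = 2·exp(-t). Sustituyendo t = log(3): a(log(3)) = 2/3.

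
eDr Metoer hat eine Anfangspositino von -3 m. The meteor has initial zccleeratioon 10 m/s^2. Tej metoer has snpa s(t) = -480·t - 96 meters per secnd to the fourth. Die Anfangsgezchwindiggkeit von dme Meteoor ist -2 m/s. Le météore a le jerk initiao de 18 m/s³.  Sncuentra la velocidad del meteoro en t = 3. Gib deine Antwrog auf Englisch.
Starting from snap s(t) = -480·t - 96, we take 3 integrals. The integral of snap is jerk. Using j(0) = 18, we get j(t) = -240·t^2 - 96·t + 18. The integral of jerk, with a(0) = 10, gives acceleration: a(t) = -80·t^3 - 48·t^2 + 18·t + 10. Integrating acceleration and using the initial condition v(0) = -2, we get v(t) = -20·t^4 - 16·t^3 + 9·t^2 + 10·t - 2. We have velocity v(t) = -20·t^4 - 16·t^3 + 9·t^2 + 10·t - 2. Substituting t = 3: v(3) = -1943.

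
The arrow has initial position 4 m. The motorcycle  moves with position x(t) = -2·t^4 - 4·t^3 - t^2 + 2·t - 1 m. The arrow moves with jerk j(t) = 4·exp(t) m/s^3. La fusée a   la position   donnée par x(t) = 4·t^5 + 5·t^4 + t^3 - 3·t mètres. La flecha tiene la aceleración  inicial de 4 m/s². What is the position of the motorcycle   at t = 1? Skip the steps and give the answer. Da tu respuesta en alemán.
Bei t = 1, x = -6.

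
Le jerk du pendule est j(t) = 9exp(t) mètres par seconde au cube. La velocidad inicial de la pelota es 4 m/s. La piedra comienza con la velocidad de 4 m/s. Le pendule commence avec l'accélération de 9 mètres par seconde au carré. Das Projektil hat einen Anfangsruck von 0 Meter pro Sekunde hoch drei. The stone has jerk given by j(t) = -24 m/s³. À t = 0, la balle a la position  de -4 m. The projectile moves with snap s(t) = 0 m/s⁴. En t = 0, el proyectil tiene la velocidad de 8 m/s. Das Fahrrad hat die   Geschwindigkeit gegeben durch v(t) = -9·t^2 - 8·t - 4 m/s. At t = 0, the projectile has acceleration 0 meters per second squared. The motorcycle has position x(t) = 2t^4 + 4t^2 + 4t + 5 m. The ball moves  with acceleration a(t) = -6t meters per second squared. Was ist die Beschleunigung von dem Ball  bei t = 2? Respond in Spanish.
De la ecuación de la aceleración a(t) = -6·t, sustituimos t = 2 para obtener a = -12.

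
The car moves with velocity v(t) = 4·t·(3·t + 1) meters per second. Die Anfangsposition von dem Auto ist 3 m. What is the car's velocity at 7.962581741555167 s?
Using v(t) = 4·t·(3·t + 1) and substituting t = 7.962581741555167, we find v = 792.682822857593.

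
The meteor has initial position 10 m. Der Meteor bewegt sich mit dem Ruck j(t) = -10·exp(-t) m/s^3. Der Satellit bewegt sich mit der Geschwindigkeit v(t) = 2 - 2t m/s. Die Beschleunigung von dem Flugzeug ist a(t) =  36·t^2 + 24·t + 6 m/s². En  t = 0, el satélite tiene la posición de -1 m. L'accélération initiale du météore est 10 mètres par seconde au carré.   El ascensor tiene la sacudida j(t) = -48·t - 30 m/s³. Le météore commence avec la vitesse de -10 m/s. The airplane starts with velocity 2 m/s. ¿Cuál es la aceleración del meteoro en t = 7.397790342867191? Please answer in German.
Wir müssen das Integral unserer Gleichung für den Ruck j(t) = -10·exp(-t) 1-mal finden. Mit ∫j(t)dt und Anwendung von a(0) = 10, finden wir a(t) = 10·exp(-t). Wir haben die Beschleunigung a(t) = 10·exp(-t). Durch Einsetzen von t = 7.397790342867191: a(7.397790342867191) = 0.00612604913499550.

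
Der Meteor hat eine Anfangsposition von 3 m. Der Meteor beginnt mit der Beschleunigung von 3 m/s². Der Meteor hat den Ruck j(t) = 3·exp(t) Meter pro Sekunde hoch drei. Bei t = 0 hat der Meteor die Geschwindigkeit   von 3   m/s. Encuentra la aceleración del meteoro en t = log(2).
Para resolver esto, necesitamos tomar 1 antiderivada de nuestra ecuación de la sacudida j(t) = 3·exp(t). La integral de la sacudida es la aceleración. Usando a(0) = 3, obtenemos a(t) = 3·exp(t). Usando a(t) = 3·exp(t) y sustituyendo t = log(2), encontramos a = 6.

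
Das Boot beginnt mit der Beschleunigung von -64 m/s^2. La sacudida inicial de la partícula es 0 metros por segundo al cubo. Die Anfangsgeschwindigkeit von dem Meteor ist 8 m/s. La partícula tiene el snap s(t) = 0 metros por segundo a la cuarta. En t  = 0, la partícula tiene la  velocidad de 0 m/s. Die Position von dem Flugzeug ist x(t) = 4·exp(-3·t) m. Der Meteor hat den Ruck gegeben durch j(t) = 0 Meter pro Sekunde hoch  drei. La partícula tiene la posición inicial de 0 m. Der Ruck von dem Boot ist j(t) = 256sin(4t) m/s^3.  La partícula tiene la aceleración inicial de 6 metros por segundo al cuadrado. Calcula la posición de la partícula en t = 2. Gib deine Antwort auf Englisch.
We must find the antiderivative of our snap equation s(t) = 0 4 times. Integrating snap and using the initial condition j(0) = 0, we get j(t) = 0. Finding the antiderivative of j(t) and using a(0) = 6: a(t) = 6. Integrating acceleration and using the initial condition v(0) = 0, we get v(t) = 6·t. Finding the integral of v(t) and using x(0) = 0: x(t) = 3·t^2. We have position x(t) = 3·t^2. Substituting t = 2: x(2) = 12.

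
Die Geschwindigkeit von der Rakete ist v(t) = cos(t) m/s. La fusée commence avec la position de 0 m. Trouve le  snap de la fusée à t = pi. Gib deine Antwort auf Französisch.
En partant de la vitesse v(t) = cos(t), nous prenons 3 dérivées. En prenant d/dt de v(t), nous trouvons a(t) = -sin(t). En dérivant l'accélération, nous obtenons le jerk: j(t) = -cos(t). En dérivant le jerk, nous obtenons le snap: s(t) = sin(t). De l'équation du snap s(t) = sin(t), nous substituons t = pi pour obtenir s = 0.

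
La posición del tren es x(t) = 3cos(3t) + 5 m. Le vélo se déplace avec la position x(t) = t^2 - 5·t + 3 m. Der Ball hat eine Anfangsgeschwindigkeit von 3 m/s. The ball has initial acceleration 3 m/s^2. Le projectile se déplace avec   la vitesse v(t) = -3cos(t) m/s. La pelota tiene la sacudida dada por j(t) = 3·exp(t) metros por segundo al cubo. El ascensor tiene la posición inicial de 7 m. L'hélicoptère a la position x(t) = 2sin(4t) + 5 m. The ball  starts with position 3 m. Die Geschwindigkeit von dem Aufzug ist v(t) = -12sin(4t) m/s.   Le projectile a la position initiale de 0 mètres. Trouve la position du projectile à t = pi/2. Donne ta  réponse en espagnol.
Partiendo de la velocidad v(t) = -3·cos(t), tomamos 1 integral. Tomando ∫v(t)dt y aplicando x(0) = 0, encontramos x(t) = -3·sin(t). Usando x(t) = -3·sin(t) y sustituyendo t = pi/2, encontramos x = -3.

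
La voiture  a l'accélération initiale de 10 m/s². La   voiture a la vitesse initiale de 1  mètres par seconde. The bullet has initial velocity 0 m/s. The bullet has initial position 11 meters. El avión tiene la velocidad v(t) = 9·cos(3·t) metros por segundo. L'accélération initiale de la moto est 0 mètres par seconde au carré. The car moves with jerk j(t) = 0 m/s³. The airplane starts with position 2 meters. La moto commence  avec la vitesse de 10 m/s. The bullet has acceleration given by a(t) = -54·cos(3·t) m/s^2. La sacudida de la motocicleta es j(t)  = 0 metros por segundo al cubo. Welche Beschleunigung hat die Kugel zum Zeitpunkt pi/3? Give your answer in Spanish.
De la ecuación de la aceleración a(t) = -54·cos(3·t), sustituimos t = pi/3 para obtener a = 54.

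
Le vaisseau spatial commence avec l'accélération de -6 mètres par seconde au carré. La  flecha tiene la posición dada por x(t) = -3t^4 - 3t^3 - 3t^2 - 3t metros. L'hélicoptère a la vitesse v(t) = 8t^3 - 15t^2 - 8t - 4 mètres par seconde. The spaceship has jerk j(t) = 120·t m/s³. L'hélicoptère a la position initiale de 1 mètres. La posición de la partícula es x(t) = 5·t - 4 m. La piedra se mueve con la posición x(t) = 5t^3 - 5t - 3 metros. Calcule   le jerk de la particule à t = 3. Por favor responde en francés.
Nous devons dériver notre équation de la position x(t) = 5·t - 4 3 fois. En dérivant la position, nous obtenons la vitesse: v(t) = 5. La dérivée de la vitesse donne l'accélération: a(t) = 0. En prenant d/dt de a(t), nous trouvons j(t) = 0. De l'équation du jerk j(t) = 0, nous substituons t = 3 pour obtenir j = 0.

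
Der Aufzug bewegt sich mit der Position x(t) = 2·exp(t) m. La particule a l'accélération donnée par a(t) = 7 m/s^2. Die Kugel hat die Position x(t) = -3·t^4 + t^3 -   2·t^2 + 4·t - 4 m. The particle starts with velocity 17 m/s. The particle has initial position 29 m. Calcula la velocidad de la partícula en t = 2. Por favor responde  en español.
Para resolver esto, necesitamos tomar 1 integral de nuestra ecuación de la aceleración a(t) = 7. Tomando ∫a(t)dt y aplicando v(0) = 17, encontramos v(t) = 7·t + 17. De la ecuación de la velocidad v(t) = 7·t + 17, sustituimos t = 2 para obtener v = 31.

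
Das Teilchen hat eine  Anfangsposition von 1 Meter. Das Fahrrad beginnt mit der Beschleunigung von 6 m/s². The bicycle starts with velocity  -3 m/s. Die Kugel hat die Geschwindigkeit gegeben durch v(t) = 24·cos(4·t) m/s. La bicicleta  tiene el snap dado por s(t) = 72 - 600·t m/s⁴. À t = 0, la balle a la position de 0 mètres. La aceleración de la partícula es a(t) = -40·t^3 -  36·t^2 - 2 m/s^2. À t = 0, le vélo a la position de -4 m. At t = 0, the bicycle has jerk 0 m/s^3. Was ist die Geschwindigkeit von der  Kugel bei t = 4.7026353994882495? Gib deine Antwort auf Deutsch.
Aus der Gleichung für die Geschwindigkeit v(t) = 24·cos(4·t), setzen wir t = 4.7026353994882495 ein und erhalten v = 23.9817369073857.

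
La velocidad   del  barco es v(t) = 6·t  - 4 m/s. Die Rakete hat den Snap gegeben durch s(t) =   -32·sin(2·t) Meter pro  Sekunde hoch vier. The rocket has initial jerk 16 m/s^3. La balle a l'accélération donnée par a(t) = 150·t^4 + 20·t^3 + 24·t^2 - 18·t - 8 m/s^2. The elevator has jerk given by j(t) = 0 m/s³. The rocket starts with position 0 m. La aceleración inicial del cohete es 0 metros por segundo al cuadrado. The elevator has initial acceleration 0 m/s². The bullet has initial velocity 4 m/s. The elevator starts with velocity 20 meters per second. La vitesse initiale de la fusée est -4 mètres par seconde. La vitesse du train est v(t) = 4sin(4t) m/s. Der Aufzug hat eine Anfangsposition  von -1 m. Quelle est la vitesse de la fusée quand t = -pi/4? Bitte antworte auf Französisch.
Nous devons intégrer notre équation du snap s(t) = -32·sin(2·t) 3 fois. La primitive du snap, avec j(0) = 16, donne le jerk: j(t) = 16·cos(2·t). En prenant ∫j(t)dt et en appliquant a(0) = 0, nous trouvons a(t) = 8·sin(2·t). La primitive de l'accélération est la vitesse. En utilisant v(0) = -4, nous obtenons v(t) = -4·cos(2·t). En utilisant v(t) = -4·cos(2·t) et en substituant t = -pi/4, nous trouvons v = 0.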